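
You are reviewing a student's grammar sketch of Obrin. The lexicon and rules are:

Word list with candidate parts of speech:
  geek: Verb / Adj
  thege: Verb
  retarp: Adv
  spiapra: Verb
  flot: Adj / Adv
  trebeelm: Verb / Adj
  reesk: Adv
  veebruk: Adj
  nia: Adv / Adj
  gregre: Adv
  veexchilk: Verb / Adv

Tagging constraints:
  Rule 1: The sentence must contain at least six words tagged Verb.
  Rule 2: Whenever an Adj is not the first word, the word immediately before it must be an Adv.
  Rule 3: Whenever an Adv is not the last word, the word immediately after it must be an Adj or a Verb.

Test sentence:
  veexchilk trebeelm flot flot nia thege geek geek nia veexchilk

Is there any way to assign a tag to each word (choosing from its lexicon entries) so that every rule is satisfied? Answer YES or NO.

YES

Candidates per position — 1:veexchilk {Verb,Adv}; 2:trebeelm {Verb,Adj}; 3:flot {Adj,Adv}; 4:flot {Adj,Adv}; 5:nia {Adv,Adj}; 6:thege {Verb}; 7:geek {Verb,Adj}; 8:geek {Verb,Adj}; 9:nia {Adv,Adj}; 10:veexchilk {Verb,Adv}.
One satisfying assignment: Verb Verb Adv Adj Adv Verb Verb Verb Adv Verb.
Verifying each rule — rule 1 satisfied; rule 2 satisfied; rule 3 satisfied.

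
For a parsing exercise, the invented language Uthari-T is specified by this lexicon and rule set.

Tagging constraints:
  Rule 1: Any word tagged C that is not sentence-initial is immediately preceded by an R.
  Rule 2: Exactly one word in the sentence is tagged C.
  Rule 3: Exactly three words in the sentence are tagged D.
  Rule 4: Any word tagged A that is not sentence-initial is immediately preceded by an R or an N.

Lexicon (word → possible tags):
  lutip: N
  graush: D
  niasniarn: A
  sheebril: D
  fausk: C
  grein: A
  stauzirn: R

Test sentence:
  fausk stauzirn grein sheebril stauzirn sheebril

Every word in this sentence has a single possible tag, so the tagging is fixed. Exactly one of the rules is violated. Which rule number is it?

3

Fixed tagging: C R A D R D.
Applying the rules: R1 pass, R2 pass, R3 fail, R4 pass.
Only rule 3 fails.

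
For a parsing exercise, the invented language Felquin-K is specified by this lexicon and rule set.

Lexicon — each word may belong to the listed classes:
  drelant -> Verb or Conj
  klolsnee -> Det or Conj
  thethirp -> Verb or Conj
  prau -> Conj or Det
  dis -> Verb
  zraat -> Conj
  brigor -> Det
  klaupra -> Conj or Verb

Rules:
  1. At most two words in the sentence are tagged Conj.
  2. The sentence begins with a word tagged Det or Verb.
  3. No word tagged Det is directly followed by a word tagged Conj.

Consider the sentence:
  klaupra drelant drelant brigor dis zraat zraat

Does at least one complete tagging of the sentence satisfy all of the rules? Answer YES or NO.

Candidates per position — 1:klaupra {Conj,Verb}; 2:drelant {Verb,Conj}; 3:drelant {Verb,Conj}; 4:brigor {Det}; 5:dis {Verb}; 6:zraat {Conj}; 7:zraat {Conj}.
One satisfying assignment: Verb Verb Verb Det Verb Conj Conj.
Check: rule 1 holds; rule 2 holds; rule 3 holds.

YES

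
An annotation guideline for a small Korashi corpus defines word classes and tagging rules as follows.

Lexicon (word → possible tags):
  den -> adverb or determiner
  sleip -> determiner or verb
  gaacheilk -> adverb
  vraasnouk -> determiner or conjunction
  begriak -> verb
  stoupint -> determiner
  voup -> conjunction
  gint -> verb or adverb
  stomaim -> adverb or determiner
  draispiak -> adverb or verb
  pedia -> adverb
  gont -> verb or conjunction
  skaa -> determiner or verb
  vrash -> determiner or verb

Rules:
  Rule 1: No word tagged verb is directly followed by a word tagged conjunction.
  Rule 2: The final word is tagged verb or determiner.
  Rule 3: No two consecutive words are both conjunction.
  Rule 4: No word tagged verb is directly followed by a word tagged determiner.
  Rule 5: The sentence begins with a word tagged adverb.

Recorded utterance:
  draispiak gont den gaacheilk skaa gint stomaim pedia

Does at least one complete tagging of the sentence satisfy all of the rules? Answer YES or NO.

Candidates per position — 1:draispiak {adverb,verb}; 2:gont {verb,conjunction}; 3:den {adverb,determiner}; 4:gaacheilk {adverb}; 5:skaa {determiner,verb}; 6:gint {verb,adverb}; 7:stomaim {adverb,determiner}; 8:pedia {adverb}.
Rule 2 cannot be satisfied by any choice of tags from the lexicon.
So there is no consistent tagging.

NO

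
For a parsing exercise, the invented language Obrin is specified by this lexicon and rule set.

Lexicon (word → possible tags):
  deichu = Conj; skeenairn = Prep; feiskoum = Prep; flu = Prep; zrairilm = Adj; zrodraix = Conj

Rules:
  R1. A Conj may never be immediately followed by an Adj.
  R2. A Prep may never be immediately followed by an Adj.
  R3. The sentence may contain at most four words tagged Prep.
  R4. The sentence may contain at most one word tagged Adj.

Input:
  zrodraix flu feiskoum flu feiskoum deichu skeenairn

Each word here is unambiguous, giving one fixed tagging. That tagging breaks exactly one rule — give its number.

3

Fixed tagging: Conj Prep Prep Prep Prep Conj Prep.
Checking each rule: R1 holds, R2 holds, R3 violated, R4 holds.
Only rule 3 fails.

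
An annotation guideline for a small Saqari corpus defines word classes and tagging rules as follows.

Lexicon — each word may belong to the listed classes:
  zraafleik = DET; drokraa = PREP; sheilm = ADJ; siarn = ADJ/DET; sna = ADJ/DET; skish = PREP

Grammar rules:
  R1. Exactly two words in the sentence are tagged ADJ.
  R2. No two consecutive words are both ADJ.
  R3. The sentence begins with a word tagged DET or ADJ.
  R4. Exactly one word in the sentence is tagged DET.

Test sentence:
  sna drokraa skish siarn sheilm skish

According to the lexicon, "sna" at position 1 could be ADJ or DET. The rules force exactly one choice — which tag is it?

Candidates per position — 1:sna {ADJ,DET}; 2:drokraa {PREP}; 3:skish {PREP}; 4:siarn {ADJ,DET}; 5:sheilm {ADJ}; 6:skish {PREP}.
Position 4: tagging it ADJ would leave rule 2 unsatisfiable, so it must be DET.
Position 1: tagging it DET would leave rule 1 unsatisfiable, so it must be ADJ.
So the tagging must be: ADJ PREP PREP DET ADJ PREP.
Verifying each rule — rule 1 ✓; rule 2 ✓; rule 3 ✓; rule 4 ✓.

ADJ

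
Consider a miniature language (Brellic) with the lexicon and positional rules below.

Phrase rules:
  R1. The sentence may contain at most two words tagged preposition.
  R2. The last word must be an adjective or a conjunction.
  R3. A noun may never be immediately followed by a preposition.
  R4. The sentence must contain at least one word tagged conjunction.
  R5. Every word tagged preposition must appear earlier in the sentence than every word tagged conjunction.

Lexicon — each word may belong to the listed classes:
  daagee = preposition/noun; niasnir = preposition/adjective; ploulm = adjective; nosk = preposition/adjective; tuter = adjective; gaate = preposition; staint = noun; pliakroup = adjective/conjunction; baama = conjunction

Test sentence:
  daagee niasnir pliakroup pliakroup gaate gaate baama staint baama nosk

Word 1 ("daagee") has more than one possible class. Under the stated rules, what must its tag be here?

noun

Candidates per position — 1:daagee {preposition,noun}; 2:niasnir {preposition,adjective}; 3:pliakroup {adjective,conjunction}; 4:pliakroup {adjective,conjunction}; 5:gaate {preposition}; 6:gaate {preposition}; 7:baama {conjunction}; 8:staint {noun}; 9:baama {conjunction}; 10:nosk {preposition,adjective}.
Position 1: preposition is ruled out by rule 1; that leaves noun.
Position 2: preposition is ruled out by rule 1; that leaves adjective.
Position 3: conjunction is ruled out by rule 5; that leaves adjective.
Position 4: conjunction is ruled out by rule 5; that leaves adjective.
Position 10: preposition is ruled out by rule 1; that leaves adjective.
That leaves exactly one tagging: noun adjective adjective adjective preposition preposition conjunction noun conjunction adjective.
Check: rule 1 holds; rule 2 holds; rule 3 holds; rule 4 holds; rule 5 holds.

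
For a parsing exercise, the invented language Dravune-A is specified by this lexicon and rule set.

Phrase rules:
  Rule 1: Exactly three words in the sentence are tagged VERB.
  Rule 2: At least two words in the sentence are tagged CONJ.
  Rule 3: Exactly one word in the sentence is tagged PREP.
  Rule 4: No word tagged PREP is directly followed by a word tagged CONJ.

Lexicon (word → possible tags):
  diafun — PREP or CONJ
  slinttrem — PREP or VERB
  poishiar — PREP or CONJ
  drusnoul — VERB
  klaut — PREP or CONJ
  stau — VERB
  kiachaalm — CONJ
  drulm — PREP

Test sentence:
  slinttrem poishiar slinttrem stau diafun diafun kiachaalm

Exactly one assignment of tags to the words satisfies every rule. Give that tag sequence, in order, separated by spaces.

Candidates per position — 1:slinttrem {PREP,VERB}; 2:poishiar {PREP,CONJ}; 3:slinttrem {PREP,VERB}; 4:stau {VERB}; 5:diafun {PREP,CONJ}; 6:diafun {PREP,CONJ}; 7:kiachaalm {CONJ}.
Position 1: tagging it PREP would leave rule 1 unsatisfiable, so it must be VERB.
Position 3: tagging it PREP would leave rule 1 unsatisfiable, so it must be VERB.
Position 5: tagging it PREP would leave rule 4 unsatisfiable, so it must be CONJ.
Position 6: tagging it PREP would leave rule 4 unsatisfiable, so it must be CONJ.
Position 2: tagging it CONJ would leave rule 3 unsatisfiable, so it must be PREP.
The unique satisfying tagging is: VERB PREP VERB VERB CONJ CONJ CONJ.
Rule-by-rule: rule 1 ✓; rule 2 ✓; rule 3 ✓; rule 4 ✓.

VERB PREP VERB VERB CONJ CONJ CONJ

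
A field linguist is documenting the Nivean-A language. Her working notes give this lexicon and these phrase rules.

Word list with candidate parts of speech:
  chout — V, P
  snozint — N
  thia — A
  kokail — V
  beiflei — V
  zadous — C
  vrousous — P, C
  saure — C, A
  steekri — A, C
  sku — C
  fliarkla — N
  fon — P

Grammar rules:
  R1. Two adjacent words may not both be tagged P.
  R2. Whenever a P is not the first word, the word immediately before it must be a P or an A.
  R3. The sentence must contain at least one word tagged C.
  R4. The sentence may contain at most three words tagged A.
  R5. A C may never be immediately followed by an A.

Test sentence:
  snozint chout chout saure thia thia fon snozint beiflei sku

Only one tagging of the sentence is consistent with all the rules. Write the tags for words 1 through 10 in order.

N V V A A A P N V C

Candidates per position — 1:snozint {N}; 2:chout {V,P}; 3:chout {V,P}; 4:saure {C,A}; 5:thia {A}; 6:thia {A}; 7:fon {P}; 8:snozint {N}; 9:beiflei {V}; 10:sku {C}.
Position 2: tagging it P would leave rule 2 unsatisfiable, so it must be V.
Position 3: tagging it P would leave rule 2 unsatisfiable, so it must be V.
Position 4: tagging it C would leave rule 5 unsatisfiable, so it must be A.
The unique satisfying tagging is: N V V A A A P N V C.
Checking: rule 1 satisfied; rule 2 satisfied; rule 3 satisfied; rule 4 satisfied; rule 5 satisfied.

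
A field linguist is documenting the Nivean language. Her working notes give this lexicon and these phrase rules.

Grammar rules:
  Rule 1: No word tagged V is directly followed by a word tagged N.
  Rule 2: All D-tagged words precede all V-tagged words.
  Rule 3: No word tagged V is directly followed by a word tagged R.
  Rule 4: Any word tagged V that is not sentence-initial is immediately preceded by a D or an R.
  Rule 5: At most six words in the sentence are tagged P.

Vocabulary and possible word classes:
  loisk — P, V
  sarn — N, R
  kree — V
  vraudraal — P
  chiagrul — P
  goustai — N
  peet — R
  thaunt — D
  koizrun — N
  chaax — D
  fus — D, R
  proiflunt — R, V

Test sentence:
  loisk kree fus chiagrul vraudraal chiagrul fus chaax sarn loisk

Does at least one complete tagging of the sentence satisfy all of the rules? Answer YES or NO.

Candidates per position — 1:loisk {P,V}; 2:kree {V}; 3:fus {D,R}; 4:chiagrul {P}; 5:vraudraal {P}; 6:chiagrul {P}; 7:fus {D,R}; 8:chaax {D}; 9:sarn {N,R}; 10:loisk {P,V}.
Rule 2 cannot be satisfied by any choice of tags from the lexicon.
So there is no consistent tagging.

NO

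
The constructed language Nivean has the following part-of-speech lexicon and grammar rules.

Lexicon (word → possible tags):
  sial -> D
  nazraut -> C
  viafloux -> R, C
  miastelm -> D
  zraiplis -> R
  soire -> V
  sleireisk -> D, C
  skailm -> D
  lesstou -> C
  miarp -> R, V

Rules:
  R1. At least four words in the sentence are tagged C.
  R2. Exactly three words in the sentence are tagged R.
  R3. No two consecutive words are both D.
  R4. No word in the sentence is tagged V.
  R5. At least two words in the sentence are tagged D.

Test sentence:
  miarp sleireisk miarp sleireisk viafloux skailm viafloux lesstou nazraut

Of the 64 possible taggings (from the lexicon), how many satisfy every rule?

4

Candidates per position — 1:miarp {R,V}; 2:sleireisk {D,C}; 3:miarp {R,V}; 4:sleireisk {D,C}; 5:viafloux {R,C}; 6:skailm {D}; 7:viafloux {R,C}; 8:lesstou {C}; 9:nazraut {C}.
There are 64 candidate sequences in total.
The sequences that satisfy every rule: R D R C R D C C C; R D R C C D R C C; R C R D R D C C C; R C R D C D R C C.
Count = 4.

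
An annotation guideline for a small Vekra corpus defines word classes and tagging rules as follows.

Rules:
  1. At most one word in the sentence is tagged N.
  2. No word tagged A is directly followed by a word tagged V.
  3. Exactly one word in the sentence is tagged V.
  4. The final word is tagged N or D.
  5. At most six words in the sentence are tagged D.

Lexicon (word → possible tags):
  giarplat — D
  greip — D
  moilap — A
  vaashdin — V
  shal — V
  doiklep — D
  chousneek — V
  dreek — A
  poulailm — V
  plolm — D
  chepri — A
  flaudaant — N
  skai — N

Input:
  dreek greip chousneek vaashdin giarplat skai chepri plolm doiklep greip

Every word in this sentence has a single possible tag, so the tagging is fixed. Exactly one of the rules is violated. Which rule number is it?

3

Fixed tagging: A D V V D N A D D D.
Rule check: R1 ✓, R2 ✓, R3 ✗, R4 ✓, R5 ✓.
Only rule 3 fails.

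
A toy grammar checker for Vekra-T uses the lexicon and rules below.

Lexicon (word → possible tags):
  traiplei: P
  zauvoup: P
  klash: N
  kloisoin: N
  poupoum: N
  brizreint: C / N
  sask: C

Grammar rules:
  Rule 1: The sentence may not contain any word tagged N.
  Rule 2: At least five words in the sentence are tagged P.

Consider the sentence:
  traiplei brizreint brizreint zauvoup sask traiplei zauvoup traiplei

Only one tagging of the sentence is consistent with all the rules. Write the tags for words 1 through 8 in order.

Candidates per position — 1:traiplei {P}; 2:brizreint {C,N}; 3:brizreint {C,N}; 4:zauvoup {P}; 5:sask {C}; 6:traiplei {P}; 7:zauvoup {P}; 8:traiplei {P}.
Word 2 cannot be N — rule 1 would then fail for every completion. It is C.
Word 3 cannot be N — rule 1 would then fail for every completion. It is C.
The only consistent sequence is: P C C P C P P P.
Checking: rule 1 satisfied; rule 2 satisfied.

P C C P C P P P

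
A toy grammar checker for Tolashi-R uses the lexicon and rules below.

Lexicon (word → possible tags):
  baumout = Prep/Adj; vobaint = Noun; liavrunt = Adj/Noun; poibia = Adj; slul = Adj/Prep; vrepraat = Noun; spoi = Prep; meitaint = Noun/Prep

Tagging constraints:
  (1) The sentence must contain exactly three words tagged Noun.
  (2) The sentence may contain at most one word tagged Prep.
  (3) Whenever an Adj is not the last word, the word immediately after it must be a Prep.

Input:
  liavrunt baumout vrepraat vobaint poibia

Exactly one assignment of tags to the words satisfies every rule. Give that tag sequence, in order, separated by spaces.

Noun Prep Noun Noun Adj

Candidates per position — 1:liavrunt {Adj,Noun}; 2:baumout {Prep,Adj}; 3:vrepraat {Noun}; 4:vobaint {Noun}; 5:poibia {Adj}.
Position 1: tagging it Adj would leave rule 1 unsatisfiable, so it must be Noun.
Position 2: tagging it Adj would leave rule 3 unsatisfiable, so it must be Prep.
So the tagging must be: Noun Prep Noun Noun Adj.
Verifying each rule — rule 1 ok; rule 2 ok; rule 3 ok.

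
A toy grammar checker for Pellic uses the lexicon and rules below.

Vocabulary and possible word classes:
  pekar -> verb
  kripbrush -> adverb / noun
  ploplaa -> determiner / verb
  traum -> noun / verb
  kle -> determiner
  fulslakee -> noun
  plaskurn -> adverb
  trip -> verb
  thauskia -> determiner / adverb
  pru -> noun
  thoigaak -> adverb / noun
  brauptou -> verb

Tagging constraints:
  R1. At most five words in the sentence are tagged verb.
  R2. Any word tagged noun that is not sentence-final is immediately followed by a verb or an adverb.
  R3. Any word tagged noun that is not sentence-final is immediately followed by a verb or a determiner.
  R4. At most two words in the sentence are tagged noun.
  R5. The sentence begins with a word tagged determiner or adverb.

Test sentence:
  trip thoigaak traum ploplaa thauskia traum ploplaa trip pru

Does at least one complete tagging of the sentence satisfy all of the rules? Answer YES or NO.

Candidates per position — 1:trip {verb}; 2:thoigaak {adverb,noun}; 3:traum {noun,verb}; 4:ploplaa {determiner,verb}; 5:thauskia {determiner,adverb}; 6:traum {noun,verb}; 7:ploplaa {determiner,verb}; 8:trip {verb}; 9:pru {noun}.
Rule 5 cannot be satisfied by any choice of tags from the lexicon.
So there is no consistent tagging.

NO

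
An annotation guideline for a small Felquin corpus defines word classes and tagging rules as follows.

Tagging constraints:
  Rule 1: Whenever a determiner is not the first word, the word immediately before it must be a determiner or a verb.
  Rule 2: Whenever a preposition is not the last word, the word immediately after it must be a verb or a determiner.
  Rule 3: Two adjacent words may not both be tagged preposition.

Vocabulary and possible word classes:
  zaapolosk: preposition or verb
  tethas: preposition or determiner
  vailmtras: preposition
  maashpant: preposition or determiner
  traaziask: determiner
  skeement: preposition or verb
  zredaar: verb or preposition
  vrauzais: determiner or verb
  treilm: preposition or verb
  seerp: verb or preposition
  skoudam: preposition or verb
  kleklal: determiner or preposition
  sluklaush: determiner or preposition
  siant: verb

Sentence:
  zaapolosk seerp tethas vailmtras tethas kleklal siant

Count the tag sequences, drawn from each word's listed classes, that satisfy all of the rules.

0

Candidates per position — 1:zaapolosk {preposition,verb}; 2:seerp {verb,preposition}; 3:tethas {preposition,determiner}; 4:vailmtras {preposition}; 5:tethas {preposition,determiner}; 6:kleklal {determiner,preposition}; 7:siant {verb}.
There are 32 candidate sequences in total.
Every candidate sequence violates at least one rule; no consistent tagging exists.
Count = 0.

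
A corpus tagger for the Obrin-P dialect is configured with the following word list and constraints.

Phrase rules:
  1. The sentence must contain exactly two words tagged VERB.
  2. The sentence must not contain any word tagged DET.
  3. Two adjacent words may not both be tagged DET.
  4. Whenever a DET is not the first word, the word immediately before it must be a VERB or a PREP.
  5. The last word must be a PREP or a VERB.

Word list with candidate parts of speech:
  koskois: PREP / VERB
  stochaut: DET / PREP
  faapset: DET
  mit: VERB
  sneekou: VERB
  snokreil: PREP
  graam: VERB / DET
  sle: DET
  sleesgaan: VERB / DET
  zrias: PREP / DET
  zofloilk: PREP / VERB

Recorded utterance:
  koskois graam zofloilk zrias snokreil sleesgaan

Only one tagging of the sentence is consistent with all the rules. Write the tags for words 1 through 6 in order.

PREP VERB PREP PREP PREP VERB

Candidates per position — 1:koskois {PREP,VERB}; 2:graam {VERB,DET}; 3:zofloilk {PREP,VERB}; 4:zrias {PREP,DET}; 5:snokreil {PREP}; 6:sleesgaan {VERB,DET}.
At position 2, choosing DET makes rule 2 impossible to satisfy; hence VERB.
At position 4, choosing DET makes rule 2 impossible to satisfy; hence PREP.
At position 6, choosing DET makes rule 2 impossible to satisfy; hence VERB.
At position 1, choosing VERB makes rule 1 impossible to satisfy; hence PREP.
At position 3, choosing VERB makes rule 1 impossible to satisfy; hence PREP.
The only consistent sequence is: PREP VERB PREP PREP PREP VERB.
Check: rule 1 ✓; rule 2 ✓; rule 3 ✓; rule 4 ✓; rule 5 ✓.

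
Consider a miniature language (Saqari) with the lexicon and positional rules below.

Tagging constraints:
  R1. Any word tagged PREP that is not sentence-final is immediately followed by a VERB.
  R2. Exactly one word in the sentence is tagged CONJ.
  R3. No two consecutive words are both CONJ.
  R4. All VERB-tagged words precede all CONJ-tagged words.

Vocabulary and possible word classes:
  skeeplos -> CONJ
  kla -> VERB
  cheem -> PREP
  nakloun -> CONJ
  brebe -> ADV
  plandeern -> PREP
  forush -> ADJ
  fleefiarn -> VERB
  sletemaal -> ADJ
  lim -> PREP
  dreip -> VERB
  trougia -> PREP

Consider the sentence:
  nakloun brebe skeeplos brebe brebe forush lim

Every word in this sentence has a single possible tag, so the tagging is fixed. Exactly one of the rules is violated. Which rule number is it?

Fixed tagging: CONJ ADV CONJ ADV ADV ADJ PREP.
Applying the rules: R1 ✓, R2 ✗, R3 ✓, R4 ✓.
Only rule 2 fails.

2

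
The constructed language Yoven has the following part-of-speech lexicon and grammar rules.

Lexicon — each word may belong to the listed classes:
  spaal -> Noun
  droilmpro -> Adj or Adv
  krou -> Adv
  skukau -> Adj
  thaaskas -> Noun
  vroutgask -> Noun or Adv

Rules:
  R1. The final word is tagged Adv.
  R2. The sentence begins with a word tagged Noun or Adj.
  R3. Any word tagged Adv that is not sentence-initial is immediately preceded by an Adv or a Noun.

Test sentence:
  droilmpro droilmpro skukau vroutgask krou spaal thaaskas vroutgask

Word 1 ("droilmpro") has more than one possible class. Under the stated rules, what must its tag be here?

Adj

Candidates per position — 1:droilmpro {Adj,Adv}; 2:droilmpro {Adj,Adv}; 3:skukau {Adj}; 4:vroutgask {Noun,Adv}; 5:krou {Adv}; 6:spaal {Noun}; 7:thaaskas {Noun}; 8:vroutgask {Noun,Adv}.
Word 1 cannot be Adv — rule 2 would then fail for every completion. It is Adj.
Word 2 cannot be Adv — rule 3 would then fail for every completion. It is Adj.
Word 4 cannot be Adv — rule 3 would then fail for every completion. It is Noun.
Word 8 cannot be Noun — rule 1 would then fail for every completion. It is Adv.
So the tagging must be: Adj Adj Adj Noun Adv Noun Noun Adv.
Rule-by-rule: rule 1 holds; rule 2 holds; rule 3 holds.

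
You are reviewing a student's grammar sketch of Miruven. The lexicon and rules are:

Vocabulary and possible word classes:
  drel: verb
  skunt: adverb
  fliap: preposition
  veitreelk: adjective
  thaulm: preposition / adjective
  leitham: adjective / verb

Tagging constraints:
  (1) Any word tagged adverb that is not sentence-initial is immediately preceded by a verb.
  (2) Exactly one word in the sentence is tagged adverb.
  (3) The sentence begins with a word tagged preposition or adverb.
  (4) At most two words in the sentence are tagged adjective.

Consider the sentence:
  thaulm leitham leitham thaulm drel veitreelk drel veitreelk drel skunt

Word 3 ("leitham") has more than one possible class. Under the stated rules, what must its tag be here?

Candidates per position — 1:thaulm {preposition,adjective}; 2:leitham {adjective,verb}; 3:leitham {adjective,verb}; 4:thaulm {preposition,adjective}; 5:drel {verb}; 6:veitreelk {adjective}; 7:drel {verb}; 8:veitreelk {adjective}; 9:drel {verb}; 10:skunt {adverb}.
Position 1: adjective is ruled out by rule 3; that leaves preposition.
Position 2: adjective is ruled out by rule 4; that leaves verb.
Position 3: adjective is ruled out by rule 4; that leaves verb.
Position 4: adjective is ruled out by rule 4; that leaves preposition.
That leaves exactly one tagging: preposition verb verb preposition verb adjective verb adjective verb adverb.
Rule-by-rule: rule 1 ✓; rule 2 ✓; rule 3 ✓; rule 4 ✓.

verb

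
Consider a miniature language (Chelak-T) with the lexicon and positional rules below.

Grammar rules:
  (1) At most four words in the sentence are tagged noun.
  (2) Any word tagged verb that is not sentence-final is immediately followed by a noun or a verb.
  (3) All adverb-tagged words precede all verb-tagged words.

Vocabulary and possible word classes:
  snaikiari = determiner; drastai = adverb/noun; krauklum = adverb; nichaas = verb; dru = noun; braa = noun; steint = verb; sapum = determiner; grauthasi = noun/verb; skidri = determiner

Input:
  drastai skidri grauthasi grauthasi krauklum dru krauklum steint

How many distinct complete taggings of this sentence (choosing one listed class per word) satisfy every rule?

Candidates per position — 1:drastai {adverb,noun}; 2:skidri {determiner}; 3:grauthasi {noun,verb}; 4:grauthasi {noun,verb}; 5:krauklum {adverb}; 6:dru {noun}; 7:krauklum {adverb}; 8:steint {verb}.
There are 8 candidate sequences in total.
The sequences that satisfy every rule: adverb determiner noun noun adverb noun adverb verb; noun determiner noun noun adverb noun adverb verb.
Count = 2.

2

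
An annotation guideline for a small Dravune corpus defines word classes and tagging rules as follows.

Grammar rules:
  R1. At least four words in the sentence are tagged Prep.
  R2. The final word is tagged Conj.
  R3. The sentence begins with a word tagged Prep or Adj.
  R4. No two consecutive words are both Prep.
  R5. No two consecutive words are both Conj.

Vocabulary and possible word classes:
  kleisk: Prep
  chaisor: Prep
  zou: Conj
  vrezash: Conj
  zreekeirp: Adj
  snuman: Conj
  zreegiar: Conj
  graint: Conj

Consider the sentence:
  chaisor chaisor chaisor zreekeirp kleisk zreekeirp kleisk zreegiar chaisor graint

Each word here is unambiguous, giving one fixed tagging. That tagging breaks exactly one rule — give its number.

4

Fixed tagging: Prep Prep Prep Adj Prep Adj Prep Conj Prep Conj.
Checking each rule: R1 ok, R2 ok, R3 ok, R4 fails, R5 ok.
Only rule 4 fails.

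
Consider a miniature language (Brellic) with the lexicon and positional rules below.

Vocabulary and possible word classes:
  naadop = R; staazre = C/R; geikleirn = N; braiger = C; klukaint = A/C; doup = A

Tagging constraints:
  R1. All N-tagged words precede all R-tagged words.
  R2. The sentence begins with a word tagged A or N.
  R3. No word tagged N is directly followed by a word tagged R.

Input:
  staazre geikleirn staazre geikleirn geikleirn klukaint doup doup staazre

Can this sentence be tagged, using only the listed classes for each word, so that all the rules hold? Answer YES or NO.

NO

Candidates per position — 1:staazre {C,R}; 2:geikleirn {N}; 3:staazre {C,R}; 4:geikleirn {N}; 5:geikleirn {N}; 6:klukaint {A,C}; 7:doup {A}; 8:doup {A}; 9:staazre {C,R}.
Rule 2 cannot be satisfied by any choice of tags from the lexicon.
So there is no consistent tagging.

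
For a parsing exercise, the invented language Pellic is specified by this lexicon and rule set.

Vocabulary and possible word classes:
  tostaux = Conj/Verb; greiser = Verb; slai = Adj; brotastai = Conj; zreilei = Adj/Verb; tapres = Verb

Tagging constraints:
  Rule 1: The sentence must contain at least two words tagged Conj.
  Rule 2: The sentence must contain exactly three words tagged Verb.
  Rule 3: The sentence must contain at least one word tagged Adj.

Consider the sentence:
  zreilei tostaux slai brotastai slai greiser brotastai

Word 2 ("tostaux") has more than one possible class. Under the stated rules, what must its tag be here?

Candidates per position — 1:zreilei {Adj,Verb}; 2:tostaux {Conj,Verb}; 3:slai {Adj}; 4:brotastai {Conj}; 5:slai {Adj}; 6:greiser {Verb}; 7:brotastai {Conj}.
Position 1: Adj is ruled out by rule 2; that leaves Verb.
Position 2: Conj is ruled out by rule 2; that leaves Verb.
So the tagging must be: Verb Verb Adj Conj Adj Verb Conj.
Checking: rule 1 holds; rule 2 holds; rule 3 holds.

Verb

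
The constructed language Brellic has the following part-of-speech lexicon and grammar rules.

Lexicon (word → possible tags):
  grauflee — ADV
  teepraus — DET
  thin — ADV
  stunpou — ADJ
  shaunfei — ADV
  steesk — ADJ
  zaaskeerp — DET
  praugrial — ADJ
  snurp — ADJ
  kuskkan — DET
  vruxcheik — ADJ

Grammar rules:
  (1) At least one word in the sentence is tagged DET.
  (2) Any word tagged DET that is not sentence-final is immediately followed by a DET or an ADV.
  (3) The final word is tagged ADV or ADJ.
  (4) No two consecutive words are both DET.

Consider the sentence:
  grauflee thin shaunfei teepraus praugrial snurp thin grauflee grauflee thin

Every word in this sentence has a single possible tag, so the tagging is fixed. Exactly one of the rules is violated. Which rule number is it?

2

Fixed tagging: ADV ADV ADV DET ADJ ADJ ADV ADV ADV ADV.
Checking each rule: R1 ✓, R2 ✗, R3 ✓, R4 ✓.
Only rule 2 fails.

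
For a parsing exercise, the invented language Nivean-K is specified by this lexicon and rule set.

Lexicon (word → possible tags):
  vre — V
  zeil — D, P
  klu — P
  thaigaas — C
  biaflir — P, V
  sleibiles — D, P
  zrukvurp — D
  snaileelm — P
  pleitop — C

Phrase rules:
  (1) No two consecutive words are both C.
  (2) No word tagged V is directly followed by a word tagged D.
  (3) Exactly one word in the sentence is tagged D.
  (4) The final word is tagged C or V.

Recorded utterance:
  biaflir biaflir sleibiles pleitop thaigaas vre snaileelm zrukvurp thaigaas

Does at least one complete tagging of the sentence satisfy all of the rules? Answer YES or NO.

NO

Candidates per position — 1:biaflir {P,V}; 2:biaflir {P,V}; 3:sleibiles {D,P}; 4:pleitop {C}; 5:thaigaas {C}; 6:vre {V}; 7:snaileelm {P}; 8:zrukvurp {D}; 9:thaigaas {C}.
Rule 1 cannot be satisfied by any choice of tags from the lexicon.
So there is no consistent tagging.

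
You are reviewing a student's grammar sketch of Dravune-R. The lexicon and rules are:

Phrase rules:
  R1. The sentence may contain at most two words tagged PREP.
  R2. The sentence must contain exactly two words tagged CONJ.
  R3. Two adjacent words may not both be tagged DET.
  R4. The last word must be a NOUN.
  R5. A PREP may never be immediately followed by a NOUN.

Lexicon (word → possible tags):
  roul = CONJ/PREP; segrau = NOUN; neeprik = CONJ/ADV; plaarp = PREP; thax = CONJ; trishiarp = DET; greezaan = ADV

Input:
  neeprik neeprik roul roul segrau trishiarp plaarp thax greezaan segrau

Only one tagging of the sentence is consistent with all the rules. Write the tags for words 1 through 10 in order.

Candidates per position — 1:neeprik {CONJ,ADV}; 2:neeprik {CONJ,ADV}; 3:roul {CONJ,PREP}; 4:roul {CONJ,PREP}; 5:segrau {NOUN}; 6:trishiarp {DET}; 7:plaarp {PREP}; 8:thax {CONJ}; 9:greezaan {ADV}; 10:segrau {NOUN}.
Position 4: PREP is ruled out by rule 5; that leaves CONJ.
Position 1: CONJ is ruled out by rule 2; that leaves ADV.
Position 2: CONJ is ruled out by rule 2; that leaves ADV.
Position 3: CONJ is ruled out by rule 2; that leaves PREP.
That leaves exactly one tagging: ADV ADV PREP CONJ NOUN DET PREP CONJ ADV NOUN.
Check: rule 1 ✓; rule 2 ✓; rule 3 ✓; rule 4 ✓; rule 5 ✓.

ADV ADV PREP CONJ NOUN DET PREP CONJ ADV NOUN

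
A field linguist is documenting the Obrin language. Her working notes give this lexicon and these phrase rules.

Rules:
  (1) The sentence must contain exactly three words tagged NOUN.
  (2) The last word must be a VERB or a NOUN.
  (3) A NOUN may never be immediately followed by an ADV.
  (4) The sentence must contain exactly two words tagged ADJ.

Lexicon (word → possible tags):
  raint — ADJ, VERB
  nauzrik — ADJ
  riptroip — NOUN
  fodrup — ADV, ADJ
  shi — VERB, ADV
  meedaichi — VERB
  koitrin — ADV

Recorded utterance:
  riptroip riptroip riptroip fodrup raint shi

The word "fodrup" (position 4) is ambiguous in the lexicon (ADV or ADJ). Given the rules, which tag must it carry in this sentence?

ADJ

Candidates per position — 1:riptroip {NOUN}; 2:riptroip {NOUN}; 3:riptroip {NOUN}; 4:fodrup {ADV,ADJ}; 5:raint {ADJ,VERB}; 6:shi {VERB,ADV}.
Position 4: tagging it ADV would leave rule 3 unsatisfiable, so it must be ADJ.
Position 5: tagging it VERB would leave rule 4 unsatisfiable, so it must be ADJ.
Position 6: tagging it ADV would leave rule 2 unsatisfiable, so it must be VERB.
That leaves exactly one tagging: NOUN NOUN NOUN ADJ ADJ VERB.
Rule-by-rule: rule 1 satisfied; rule 2 satisfied; rule 3 satisfied; rule 4 satisfied.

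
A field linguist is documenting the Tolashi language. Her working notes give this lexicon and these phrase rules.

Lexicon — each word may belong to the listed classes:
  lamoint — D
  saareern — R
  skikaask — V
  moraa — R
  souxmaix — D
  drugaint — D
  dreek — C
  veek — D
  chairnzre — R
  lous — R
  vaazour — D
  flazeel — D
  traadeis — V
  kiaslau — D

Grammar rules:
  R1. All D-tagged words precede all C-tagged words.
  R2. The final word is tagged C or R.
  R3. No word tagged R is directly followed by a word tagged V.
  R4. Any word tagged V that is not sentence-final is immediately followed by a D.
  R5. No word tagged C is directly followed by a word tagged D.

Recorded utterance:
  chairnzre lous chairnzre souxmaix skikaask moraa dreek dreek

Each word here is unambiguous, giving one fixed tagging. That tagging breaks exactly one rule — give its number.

4

Fixed tagging: R R R D V R C C.
Applying the rules: R1 pass, R2 pass, R3 pass, R4 fail, R5 pass.
Only rule 4 fails.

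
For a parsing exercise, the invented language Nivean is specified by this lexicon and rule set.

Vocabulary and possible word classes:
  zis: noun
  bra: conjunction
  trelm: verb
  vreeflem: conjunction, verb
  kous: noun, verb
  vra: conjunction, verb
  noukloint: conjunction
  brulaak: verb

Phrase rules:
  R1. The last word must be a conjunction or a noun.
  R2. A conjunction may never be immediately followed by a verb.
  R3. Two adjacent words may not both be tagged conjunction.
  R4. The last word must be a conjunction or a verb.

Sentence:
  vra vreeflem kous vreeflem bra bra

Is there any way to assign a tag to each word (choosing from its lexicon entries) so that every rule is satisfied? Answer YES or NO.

NO

Candidates per position — 1:vra {conjunction,verb}; 2:vreeflem {conjunction,verb}; 3:kous {noun,verb}; 4:vreeflem {conjunction,verb}; 5:bra {conjunction}; 6:bra {conjunction}.
Rule 3 cannot be satisfied by any choice of tags from the lexicon.
So there is no consistent tagging.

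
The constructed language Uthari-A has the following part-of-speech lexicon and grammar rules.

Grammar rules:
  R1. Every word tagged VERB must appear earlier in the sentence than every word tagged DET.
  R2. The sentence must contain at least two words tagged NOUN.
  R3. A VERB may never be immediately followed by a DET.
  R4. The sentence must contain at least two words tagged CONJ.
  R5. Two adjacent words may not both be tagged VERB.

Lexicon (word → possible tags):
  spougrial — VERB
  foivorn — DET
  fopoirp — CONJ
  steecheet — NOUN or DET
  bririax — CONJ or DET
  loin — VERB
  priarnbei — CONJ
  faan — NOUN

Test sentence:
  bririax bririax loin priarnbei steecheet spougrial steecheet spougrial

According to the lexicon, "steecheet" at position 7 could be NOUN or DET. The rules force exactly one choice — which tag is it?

Candidates per position — 1:bririax {CONJ,DET}; 2:bririax {CONJ,DET}; 3:loin {VERB}; 4:priarnbei {CONJ}; 5:steecheet {NOUN,DET}; 6:spougrial {VERB}; 7:steecheet {NOUN,DET}; 8:spougrial {VERB}.
Position 1: DET is ruled out by rule 1; that leaves CONJ.
Position 2: DET is ruled out by rule 1; that leaves CONJ.
Position 5: DET is ruled out by rule 1; that leaves NOUN.
Position 7: DET is ruled out by rule 1; that leaves NOUN.
That leaves exactly one tagging: CONJ CONJ VERB CONJ NOUN VERB NOUN VERB.
Check: rule 1 ✓; rule 2 ✓; rule 3 ✓; rule 4 ✓; rule 5 ✓.

NOUN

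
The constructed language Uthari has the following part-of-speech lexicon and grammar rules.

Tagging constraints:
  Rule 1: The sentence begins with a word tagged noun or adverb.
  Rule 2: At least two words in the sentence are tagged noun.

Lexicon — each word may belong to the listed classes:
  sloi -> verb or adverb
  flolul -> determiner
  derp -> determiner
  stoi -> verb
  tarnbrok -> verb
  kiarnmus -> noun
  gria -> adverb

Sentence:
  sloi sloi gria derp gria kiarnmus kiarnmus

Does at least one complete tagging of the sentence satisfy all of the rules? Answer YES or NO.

Candidates per position — 1:sloi {verb,adverb}; 2:sloi {verb,adverb}; 3:gria {adverb}; 4:derp {determiner}; 5:gria {adverb}; 6:kiarnmus {noun}; 7:kiarnmus {noun}.
One satisfying assignment: adverb adverb adverb determiner adverb noun noun.
Verifying each rule — rule 1 holds; rule 2 holds.

YES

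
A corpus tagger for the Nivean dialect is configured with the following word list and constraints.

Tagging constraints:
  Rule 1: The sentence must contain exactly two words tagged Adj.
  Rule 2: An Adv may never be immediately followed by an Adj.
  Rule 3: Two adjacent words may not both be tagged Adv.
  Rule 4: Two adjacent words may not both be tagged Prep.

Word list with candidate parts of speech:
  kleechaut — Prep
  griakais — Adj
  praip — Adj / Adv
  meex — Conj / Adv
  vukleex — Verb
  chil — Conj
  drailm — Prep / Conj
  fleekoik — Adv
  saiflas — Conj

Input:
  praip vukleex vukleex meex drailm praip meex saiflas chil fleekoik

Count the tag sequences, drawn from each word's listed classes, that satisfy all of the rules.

Candidates per position — 1:praip {Adj,Adv}; 2:vukleex {Verb}; 3:vukleex {Verb}; 4:meex {Conj,Adv}; 5:drailm {Prep,Conj}; 6:praip {Adj,Adv}; 7:meex {Conj,Adv}; 8:saiflas {Conj}; 9:chil {Conj}; 10:fleekoik {Adv}.
There are 32 candidate sequences in total.
Checking each against the rules leaves 8 sequences.
Count = 8.

8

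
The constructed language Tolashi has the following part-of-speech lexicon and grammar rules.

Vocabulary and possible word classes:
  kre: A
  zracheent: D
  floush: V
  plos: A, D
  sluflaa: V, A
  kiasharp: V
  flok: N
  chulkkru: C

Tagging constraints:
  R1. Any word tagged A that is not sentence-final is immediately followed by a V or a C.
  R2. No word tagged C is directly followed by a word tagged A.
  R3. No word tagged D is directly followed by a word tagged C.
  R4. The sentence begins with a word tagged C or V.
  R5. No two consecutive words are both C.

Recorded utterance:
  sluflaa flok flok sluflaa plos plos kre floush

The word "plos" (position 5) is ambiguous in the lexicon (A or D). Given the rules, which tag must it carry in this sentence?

D

Candidates per position — 1:sluflaa {V,A}; 2:flok {N}; 3:flok {N}; 4:sluflaa {V,A}; 5:plos {A,D}; 6:plos {A,D}; 7:kre {A}; 8:floush {V}.
Word 1 cannot be A — rule 1 would then fail for every completion. It is V.
Word 4 cannot be A — rule 1 would then fail for every completion. It is V.
Word 5 cannot be A — rule 1 would then fail for every completion. It is D.
Word 6 cannot be A — rule 1 would then fail for every completion. It is D.
So the tagging must be: V N N V D D A V.
Check: rule 1 ok; rule 2 ok; rule 3 ok; rule 4 ok; rule 5 ok.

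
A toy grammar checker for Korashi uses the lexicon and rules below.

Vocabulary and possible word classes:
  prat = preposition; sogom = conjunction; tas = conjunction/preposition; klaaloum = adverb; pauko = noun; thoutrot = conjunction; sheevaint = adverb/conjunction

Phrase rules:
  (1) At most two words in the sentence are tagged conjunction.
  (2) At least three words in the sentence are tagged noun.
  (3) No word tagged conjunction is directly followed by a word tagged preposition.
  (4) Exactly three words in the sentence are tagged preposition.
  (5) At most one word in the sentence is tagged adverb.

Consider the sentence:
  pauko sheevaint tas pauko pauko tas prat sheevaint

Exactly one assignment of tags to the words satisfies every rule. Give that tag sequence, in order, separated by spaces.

Candidates per position — 1:pauko {noun}; 2:sheevaint {adverb,conjunction}; 3:tas {conjunction,preposition}; 4:pauko {noun}; 5:pauko {noun}; 6:tas {conjunction,preposition}; 7:prat {preposition}; 8:sheevaint {adverb,conjunction}.
If word 3 were conjunction, no tagging could satisfy rule 4; so word 3 is preposition.
If word 6 were conjunction, no tagging could satisfy rule 3; so word 6 is preposition.
If word 2 were conjunction, no tagging could satisfy rule 3; so word 2 is adverb.
If word 8 were adverb, no tagging could satisfy rule 5; so word 8 is conjunction.
The unique satisfying tagging is: noun adverb preposition noun noun preposition preposition conjunction.
Check: rule 1 satisfied; rule 2 satisfied; rule 3 satisfied; rule 4 satisfied; rule 5 satisfied.

noun adverb preposition noun noun preposition preposition conjunction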